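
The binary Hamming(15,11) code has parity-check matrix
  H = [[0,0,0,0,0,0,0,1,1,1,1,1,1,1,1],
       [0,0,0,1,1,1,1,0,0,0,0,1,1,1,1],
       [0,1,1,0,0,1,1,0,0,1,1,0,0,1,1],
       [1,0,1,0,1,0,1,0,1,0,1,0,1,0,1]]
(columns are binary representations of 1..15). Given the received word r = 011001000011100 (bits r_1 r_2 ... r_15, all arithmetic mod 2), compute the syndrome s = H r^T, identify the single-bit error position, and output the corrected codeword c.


s = (1, 1, 0, 1)^T, error position = 13, corrected codeword c = 011001000011000

Compute s = H r^T mod 2 one row at a time:
  s_1 = 0 + 0 + 0 + 1 + 1 + 1 + 0 + 0 = 3 ≡ 1 (mod 2).
  s_2 = 0 + 0 + 1 + 0 + 1 + 1 + 0 + 0 = 3 ≡ 1 (mod 2).
  s_3 = 1 + 1 + 1 + 0 + 0 + 1 + 0 + 0 = 4 ≡ 0 (mod 2).
  s_4 = 0 + 1 + 0 + 0 + 0 + 1 + 1 + 0 = 3 ≡ 1 (mod 2).
s = (1, 1, 0, 1)^T — this equals column 13 of H (binary 1101), so error is at position 13.
Correct: flip bit 13 of r = 011001000011100 to get c = 011001000011000.


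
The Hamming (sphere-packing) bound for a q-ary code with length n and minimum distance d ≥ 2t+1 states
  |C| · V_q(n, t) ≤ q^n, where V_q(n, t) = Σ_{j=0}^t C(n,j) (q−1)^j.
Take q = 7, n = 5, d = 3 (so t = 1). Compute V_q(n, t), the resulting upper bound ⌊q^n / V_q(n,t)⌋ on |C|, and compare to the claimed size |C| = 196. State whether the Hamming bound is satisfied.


V_q(n, t) = 31, q^n = 16807, Hamming bound = 542, |C| = 196 ≤ bound (satisfied).

Step 1: Compute V_q(n, t) = Σ_{j=0}^1 C(n, j) (q−1)^j.
  j = 0: C(5,0)·(6)^0 = 1·1 = 1.
  j = 1: C(5,1)·(6)^1 = 5·6 = 30.
  V_q(n, t) = 1 + 30 = 31.
Step 2: q^n = 7^5 = 16807.
Step 3: Hamming bound ⌊q^n / V_q(n,t)⌋ = ⌊16807/31⌋ = 542.
Step 4: Compare |C| = 196 to 542: satisfied.
The claimed |C| lies below the Hamming bound.


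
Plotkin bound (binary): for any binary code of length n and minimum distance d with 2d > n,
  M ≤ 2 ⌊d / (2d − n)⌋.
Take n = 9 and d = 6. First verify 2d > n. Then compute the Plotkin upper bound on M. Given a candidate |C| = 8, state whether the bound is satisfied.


Plotkin bound M ≤ 4; given |C| = 8 > bound (violated).

Check applicability: 2d = 12, n = 9.
2d − n = 3 > 0, so Plotkin applies.
Compute d/(2d−n) = 6/3 ≈ 2.0000.
⌊d/(2d−n)⌋ = 2.
Plotkin bound: M ≤ 2·2 = 4.
Given |C| = 8, check: VIOLATED.
This |C| is above the Plotkin bound, so no binary code with n = 9, d = 6 and 8 codewords exists.


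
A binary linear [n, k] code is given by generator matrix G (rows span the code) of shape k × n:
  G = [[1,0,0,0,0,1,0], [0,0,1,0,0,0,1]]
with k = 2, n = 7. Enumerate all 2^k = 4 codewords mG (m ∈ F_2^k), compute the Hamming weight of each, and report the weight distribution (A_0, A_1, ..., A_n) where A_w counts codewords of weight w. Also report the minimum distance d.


Weight distribution: A_0 = 1, A_2 = 2, A_4 = 1. Minimum distance d = 2.

Enumerate all 2^2 = 4 messages m ∈ F_2^2.
For each, compute codeword c = mG in F_2^7, then tally its weight.
  m = 00 → c = 0000000, weight = 0.
  m = 10 → c = 1000010, weight = 2.
  m = 01 → c = 0010001, weight = 2.
  m = 11 → c = 1010011, weight = 4.
Tally weights:
  weight 0: 1 codewords.
  weight 2: 2 codewords.
  weight 4: 1 codewords.
Minimum distance d = smallest w > 0 with A_w > 0 = 2.
Sanity: Σ A_w = 4 = 2^2 = 4 ✓.


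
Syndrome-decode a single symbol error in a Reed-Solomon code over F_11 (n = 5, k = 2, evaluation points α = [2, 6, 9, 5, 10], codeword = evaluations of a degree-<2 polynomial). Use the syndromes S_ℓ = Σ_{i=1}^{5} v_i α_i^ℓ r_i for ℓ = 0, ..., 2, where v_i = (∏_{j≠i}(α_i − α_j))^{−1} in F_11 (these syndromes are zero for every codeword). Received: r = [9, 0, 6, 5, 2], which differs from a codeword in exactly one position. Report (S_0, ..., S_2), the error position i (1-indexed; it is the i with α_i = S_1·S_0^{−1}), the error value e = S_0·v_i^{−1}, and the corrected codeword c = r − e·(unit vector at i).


S = (8, 6, 10), error at position 3, error magnitude e = 10, c = [9, 0, 7, 5, 2].

Step 1: column multipliers v_i = (∏_{j≠i}(α_i − α_j))^{−1} mod 11.
  i = 1 (α = 2): (2−6)(2−9)(2−5)(2−10) = (−4)·(−7)·(−3)·(−8) = 672 ≡ 1, so v_1 = 1^{−1} = 1 (mod 11).
  i = 2 (α = 6): (6−2)(6−9)(6−5)(6−10) = 4·(−3)·1·(−4) = 48 ≡ 4, so v_2 = 4^{−1} = 3 (mod 11).
  i = 3 (α = 9): (9−2)(9−6)(9−5)(9−10) = 7·3·4·(−1) = −84 ≡ 4, so v_3 = 4^{−1} = 3 (mod 11).
  i = 4 (α = 5): (5−2)(5−6)(5−9)(5−10) = 3·(−1)·(−4)·(−5) = −60 ≡ 6, so v_4 = 6^{−1} = 2 (mod 11).
  i = 5 (α = 10): (10−2)(10−6)(10−9)(10−5) = 8·4·1·5 = 160 ≡ 6, so v_5 = 6^{−1} = 2 (mod 11).
  v = [1, 3, 3, 2, 2].
Step 2: syndromes of r = [9, 0, 6, 5, 2] (all sums mod 11).
  S_0 = Σ v_i r_i = 1·9 + 3·0 + 3·6 + 2·5 + 2·2 = 41 ≡ 8.
  S_1 = Σ v_i α_i r_i = 1·2·9 + 3·6·0 + 3·9·6 + 2·5·5 + 2·10·2 = 270 ≡ 6.
  α_i^2 mod 11 = [4, 3, 4, 3, 1].
  S_2 = Σ v_i α_i^2 r_i = 1·4·9 + 3·3·0 + 3·4·6 + 2·3·5 + 2·1·2 = 142 ≡ 10.
  S = (8, 6, 10) ≠ 0, so r is not a codeword (an error is present).
Step 3: locate the error. For a single error e at position i, S_ℓ = v_i·e·α_i^ℓ, so α_err = S_1/S_0.
  S_0^{−1} = 8^{−1} = 7 (mod 11), so α_err = 6·7 = 42 ≡ 9 = α_3. Error position i = 3.
  Consistency check: S_2/S_1 = 10·2 = 20 ≡ 9 = α_err ✓ (single-error assumption holds).
Step 4: error magnitude e = S_0/v_3 = S_0·∏_{j≠3}(α_3 − α_j) = 8·4 = 32 ≡ 10 (mod 11).
Step 5: correct position 3: c_3 = r_3 − e = 6 − 10 ≡ 7 (mod 11). Hence c = [9, 0, 7, 5, 2].
  Check: interpolating c through the α_i gives m(x) = 8 + 6·x (degree < 2) with m(α_i) = c_i for every i, so c is indeed a codeword.


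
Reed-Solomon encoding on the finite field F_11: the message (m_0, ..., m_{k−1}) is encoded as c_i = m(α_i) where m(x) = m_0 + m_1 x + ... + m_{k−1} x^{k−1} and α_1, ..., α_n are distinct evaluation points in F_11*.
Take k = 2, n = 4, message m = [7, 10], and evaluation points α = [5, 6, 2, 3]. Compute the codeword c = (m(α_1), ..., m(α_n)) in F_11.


c = [2, 1, 5, 4]

Message polynomial: m(x) = 7 + 10·x (mod 11).
For each evaluation point α_i, compute m(α_i) mod 11:
  α_1 = 5: Horner steps 10 → 2, so m(5) = 2.
  α_2 = 6: Horner steps 10 → 1, so m(6) = 1.
  α_3 = 2: Horner steps 10 → 5, so m(2) = 5.
  α_4 = 3: Horner steps 10 → 4, so m(3) = 4.
Codeword c = [2, 1, 5, 4] ∈ F_11^4.


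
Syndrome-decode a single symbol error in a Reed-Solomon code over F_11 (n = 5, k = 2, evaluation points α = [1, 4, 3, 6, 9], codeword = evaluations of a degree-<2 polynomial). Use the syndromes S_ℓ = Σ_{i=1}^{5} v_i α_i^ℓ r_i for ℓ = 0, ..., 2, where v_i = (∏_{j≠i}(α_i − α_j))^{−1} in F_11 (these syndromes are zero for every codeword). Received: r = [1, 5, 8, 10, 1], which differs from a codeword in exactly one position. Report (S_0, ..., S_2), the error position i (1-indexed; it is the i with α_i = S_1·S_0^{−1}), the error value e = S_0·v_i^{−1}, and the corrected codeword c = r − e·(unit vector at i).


S = (1, 1, 1), error at position 1, error magnitude e = 9, c = [3, 5, 8, 10, 1].

Step 1: column multipliers v_i = (∏_{j≠i}(α_i − α_j))^{−1} mod 11.
  i = 1 (α = 1): (1−4)(1−3)(1−6)(1−9) = (−3)·(−2)·(−5)·(−8) = 240 ≡ 9, so v_1 = 9^{−1} = 5 (mod 11).
  i = 2 (α = 4): (4−1)(4−3)(4−6)(4−9) = 3·1·(−2)·(−5) = 30 ≡ 8, so v_2 = 8^{−1} = 7 (mod 11).
  i = 3 (α = 3): (3−1)(3−4)(3−6)(3−9) = 2·(−1)·(−3)·(−6) = −36 ≡ 8, so v_3 = 8^{−1} = 7 (mod 11).
  i = 4 (α = 6): (6−1)(6−4)(6−3)(6−9) = 5·2·3·(−3) = −90 ≡ 9, so v_4 = 9^{−1} = 5 (mod 11).
  i = 5 (α = 9): (9−1)(9−4)(9−3)(9−6) = 8·5·6·3 = 720 ≡ 5, so v_5 = 5^{−1} = 9 (mod 11).
  v = [5, 7, 7, 5, 9].
Step 2: syndromes of r = [1, 5, 8, 10, 1] (all sums mod 11).
  S_0 = Σ v_i r_i = 5·1 + 7·5 + 7·8 + 5·10 + 9·1 = 155 ≡ 1.
  S_1 = Σ v_i α_i r_i = 5·1·1 + 7·4·5 + 7·3·8 + 5·6·10 + 9·9·1 = 694 ≡ 1.
  α_i^2 mod 11 = [1, 5, 9, 3, 4].
  S_2 = Σ v_i α_i^2 r_i = 5·1·1 + 7·5·5 + 7·9·8 + 5·3·10 + 9·4·1 = 870 ≡ 1.
  S = (1, 1, 1) ≠ 0, so r is not a codeword (an error is present).
Step 3: locate the error. For a single error e at position i, S_ℓ = v_i·e·α_i^ℓ, so α_err = S_1/S_0.
  S_0^{−1} = 1^{−1} = 1 (mod 11), so α_err = 1·1 = 1 ≡ 1 = α_1. Error position i = 1.
  Consistency check: S_2/S_1 = 1·1 = 1 ≡ 1 = α_err ✓ (single-error assumption holds).
Step 4: error magnitude e = S_0/v_1 = S_0·∏_{j≠1}(α_1 − α_j) = 1·9 = 9 ≡ 9 (mod 11).
Step 5: correct position 1: c_1 = r_1 − e = 1 − 9 ≡ 3 (mod 11). Hence c = [3, 5, 8, 10, 1].
  Check: interpolating c through the α_i gives m(x) = 6 + 8·x (degree < 2) with m(α_i) = c_i for every i, so c is indeed a codeword.


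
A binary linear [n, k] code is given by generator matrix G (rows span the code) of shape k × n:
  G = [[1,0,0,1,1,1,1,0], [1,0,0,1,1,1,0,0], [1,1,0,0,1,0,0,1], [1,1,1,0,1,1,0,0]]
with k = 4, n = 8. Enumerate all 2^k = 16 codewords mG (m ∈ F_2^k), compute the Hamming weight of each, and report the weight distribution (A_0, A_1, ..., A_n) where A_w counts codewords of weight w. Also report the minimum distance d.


Weight distribution: A_0 = 1, A_1 = 1, A_3 = 2, A_4 = 5, A_5 = 5, A_6 = 2. Minimum distance d = 1.

Enumerate all 2^4 = 16 messages m ∈ F_2^4.
For each, compute codeword c = mG in F_2^8, then tally its weight.
  m = 0000 → c = 00000000, weight = 0.
  m = 1000 → c = 10011110, weight = 5.
  m = 0100 → c = 10011100, weight = 4.
  m = 1100 → c = 00000010, weight = 1.
  m = 0010 → c = 11001001, weight = 4.
  m = 1010 → c = 01010111, weight = 5.
  m = 0110 → c = 01010101, weight = 4.
  m = 1110 → c = 11001011, weight = 5.
  m = 0001 → c = 11101100, weight = 5.
  m = 1001 → c = 01110010, weight = 4.
  m = 0101 → c = 01110000, weight = 3.
  m = 1101 → c = 11101110, weight = 6.
  m = 0011 → c = 00100101, weight = 3.
  m = 1011 → c = 10111011, weight = 6.
  m = 0111 → c = 10111001, weight = 5.
  m = 1111 → c = 00100111, weight = 4.
Tally weights:
  weight 0: 1 codewords.
  weight 1: 1 codewords.
  weight 3: 2 codewords.
  weight 4: 5 codewords.
  weight 5: 5 codewords.
  weight 6: 2 codewords.
Minimum distance d = smallest w > 0 with A_w > 0 = 1.
Sanity: Σ A_w = 16 = 2^4 = 16 ✓.


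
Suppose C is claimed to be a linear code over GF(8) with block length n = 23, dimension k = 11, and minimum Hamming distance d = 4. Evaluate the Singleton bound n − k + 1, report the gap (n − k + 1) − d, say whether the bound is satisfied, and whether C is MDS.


Singleton RHS = n − k + 1 = 13, slack = 9, bound satisfied, not MDS.

Singleton bound: d ≤ n − k + 1.
Here n = 23, k = 11, so n − k + 1 = 13.
Given d = 4, check d ≤ 13: YES.
Slack = (n − k + 1) − d = 9.
The code is NOT MDS (slack = 9 > 0).
Description: the claimed parameters are [23, 11, 4]_8; such a code would be non-MDS.


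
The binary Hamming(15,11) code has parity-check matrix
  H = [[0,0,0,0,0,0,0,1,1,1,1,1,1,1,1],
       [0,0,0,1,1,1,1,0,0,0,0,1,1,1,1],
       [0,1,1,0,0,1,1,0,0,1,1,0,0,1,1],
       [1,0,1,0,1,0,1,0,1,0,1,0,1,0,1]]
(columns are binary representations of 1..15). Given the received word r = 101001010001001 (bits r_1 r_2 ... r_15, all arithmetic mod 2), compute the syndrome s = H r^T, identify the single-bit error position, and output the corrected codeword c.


s = (1, 1, 1, 1)^T, error position = 15, corrected codeword c = 101001010001000

Compute s = H r^T mod 2 one row at a time:
  s_1 = 1 + 0 + 0 + 0 + 1 + 0 + 0 + 1 = 3 ≡ 1 (mod 2).
  s_2 = 0 + 0 + 1 + 0 + 1 + 0 + 0 + 1 = 3 ≡ 1 (mod 2).
  s_3 = 0 + 1 + 1 + 0 + 0 + 0 + 0 + 1 = 3 ≡ 1 (mod 2).
  s_4 = 1 + 1 + 0 + 0 + 0 + 0 + 0 + 1 = 3 ≡ 1 (mod 2).
s = (1, 1, 1, 1)^T — this equals column 15 of H (binary 1111), so error is at position 15.
Correct: flip bit 15 of r = 101001010001001 to get c = 101001010001000.


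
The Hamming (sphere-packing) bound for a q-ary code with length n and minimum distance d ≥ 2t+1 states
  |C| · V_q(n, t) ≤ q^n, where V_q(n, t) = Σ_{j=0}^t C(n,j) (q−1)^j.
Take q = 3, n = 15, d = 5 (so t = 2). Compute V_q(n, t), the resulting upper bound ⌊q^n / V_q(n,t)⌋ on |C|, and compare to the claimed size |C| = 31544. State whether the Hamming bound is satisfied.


V_q(n, t) = 451, q^n = 14348907, Hamming bound = 31815, |C| = 31544 ≤ bound (satisfied).

Step 1: Compute V_q(n, t) = Σ_{j=0}^2 C(n, j) (q−1)^j.
  j = 0: C(15,0)·(2)^0 = 1·1 = 1.
  j = 1: C(15,1)·(2)^1 = 15·2 = 30.
  j = 2: C(15,2)·(2)^2 = 105·4 = 420.
  V_q(n, t) = 1 + 30 + 420 = 451.
Step 2: q^n = 3^15 = 14348907.
Step 3: Hamming bound ⌊q^n / V_q(n,t)⌋ = ⌊14348907/451⌋ = 31815.
Step 4: Compare |C| = 31544 to 31815: satisfied.
The claimed |C| lies below the Hamming bound.


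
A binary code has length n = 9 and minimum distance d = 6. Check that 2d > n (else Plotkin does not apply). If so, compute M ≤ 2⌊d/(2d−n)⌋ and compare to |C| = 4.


Plotkin bound M ≤ 4; given |C| = 4 ≤ bound (satisfied).

Check applicability: 2d = 12, n = 9.
2d − n = 3 > 0, so Plotkin applies.
Compute d/(2d−n) = 6/3 ≈ 2.0000.
⌊d/(2d−n)⌋ = 2.
Plotkin bound: M ≤ 2·2 = 4.
Given |C| = 4, check: satisfied.
This |C| is at the Plotkin bound.


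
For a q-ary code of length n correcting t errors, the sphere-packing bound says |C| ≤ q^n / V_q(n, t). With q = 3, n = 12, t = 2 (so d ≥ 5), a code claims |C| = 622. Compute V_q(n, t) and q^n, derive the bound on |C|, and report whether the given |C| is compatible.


V_q(n, t) = 289, q^n = 531441, Hamming bound = 1838, |C| = 622 ≤ bound (satisfied).

Step 1: Compute V_q(n, t) = Σ_{j=0}^2 C(n, j) (q−1)^j.
  j = 0: C(12,0)·(2)^0 = 1·1 = 1.
  j = 1: C(12,1)·(2)^1 = 12·2 = 24.
  j = 2: C(12,2)·(2)^2 = 66·4 = 264.
  V_q(n, t) = 1 + 24 + 264 = 289.
Step 2: q^n = 3^12 = 531441.
Step 3: Hamming bound ⌊q^n / V_q(n,t)⌋ = ⌊531441/289⌋ = 1838.
Step 4: Compare |C| = 622 to 1838: satisfied.
The claimed |C| lies below the Hamming bound.


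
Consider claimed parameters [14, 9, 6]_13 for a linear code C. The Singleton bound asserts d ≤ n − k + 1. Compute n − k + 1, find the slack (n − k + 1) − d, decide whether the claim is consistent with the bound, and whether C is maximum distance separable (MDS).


Singleton RHS = n − k + 1 = 6, slack = 0, bound satisfied, MDS.

Singleton bound: d ≤ n − k + 1.
Here n = 14, k = 9, so n − k + 1 = 6.
Given d = 6, check d ≤ 6: YES.
Slack = (n − k + 1) − d = 0.
The code is MDS (slack = 0).
Description: the claimed parameters are [14, 9, 6]_13; such a code would be MDS (meets Singleton bound).


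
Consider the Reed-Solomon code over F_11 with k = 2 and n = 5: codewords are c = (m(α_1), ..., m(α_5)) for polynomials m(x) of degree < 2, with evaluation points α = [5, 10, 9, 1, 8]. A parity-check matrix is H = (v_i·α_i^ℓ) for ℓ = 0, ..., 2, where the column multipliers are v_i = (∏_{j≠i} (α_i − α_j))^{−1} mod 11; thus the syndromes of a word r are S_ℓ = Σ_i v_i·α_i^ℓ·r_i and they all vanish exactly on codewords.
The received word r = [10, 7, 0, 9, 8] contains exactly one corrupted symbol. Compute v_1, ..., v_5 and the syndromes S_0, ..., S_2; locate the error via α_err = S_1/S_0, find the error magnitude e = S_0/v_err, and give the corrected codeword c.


S = (2, 9, 2), error at position 2, error magnitude e = 4, c = [10, 3, 0, 9, 8].

Step 1: column multipliers v_i = (∏_{j≠i}(α_i − α_j))^{−1} mod 11.
  i = 1 (α = 5): (5−10)(5−9)(5−1)(5−8) = (−5)·(−4)·4·(−3) = −240 ≡ 2, so v_1 = 2^{−1} = 6 (mod 11).
  i = 2 (α = 10): (10−5)(10−9)(10−1)(10−8) = 5·1·9·2 = 90 ≡ 2, so v_2 = 2^{−1} = 6 (mod 11).
  i = 3 (α = 9): (9−5)(9−10)(9−1)(9−8) = 4·(−1)·8·1 = −32 ≡ 1, so v_3 = 1^{−1} = 1 (mod 11).
  i = 4 (α = 1): (1−5)(1−10)(1−9)(1−8) = (−4)·(−9)·(−8)·(−7) = 2016 ≡ 3, so v_4 = 3^{−1} = 4 (mod 11).
  i = 5 (α = 8): (8−5)(8−10)(8−9)(8−1) = 3·(−2)·(−1)·7 = 42 ≡ 9, so v_5 = 9^{−1} = 5 (mod 11).
  v = [6, 6, 1, 4, 5].
Step 2: syndromes of r = [10, 7, 0, 9, 8] (all sums mod 11).
  S_0 = Σ v_i r_i = 6·10 + 6·7 + 1·0 + 4·9 + 5·8 = 178 ≡ 2.
  S_1 = Σ v_i α_i r_i = 6·5·10 + 6·10·7 + 1·9·0 + 4·1·9 + 5·8·8 = 1076 ≡ 9.
  α_i^2 mod 11 = [3, 1, 4, 1, 9].
  S_2 = Σ v_i α_i^2 r_i = 6·3·10 + 6·1·7 + 1·4·0 + 4·1·9 + 5·9·8 = 618 ≡ 2.
  S = (2, 9, 2) ≠ 0, so r is not a codeword (an error is present).
Step 3: locate the error. For a single error e at position i, S_ℓ = v_i·e·α_i^ℓ, so α_err = S_1/S_0.
  S_0^{−1} = 2^{−1} = 6 (mod 11), so α_err = 9·6 = 54 ≡ 10 = α_2. Error position i = 2.
  Consistency check: S_2/S_1 = 2·5 = 10 ≡ 10 = α_err ✓ (single-error assumption holds).
Step 4: error magnitude e = S_0/v_2 = S_0·∏_{j≠2}(α_2 − α_j) = 2·2 = 4 ≡ 4 (mod 11).
Step 5: correct position 2: c_2 = r_2 − e = 7 − 4 ≡ 3 (mod 11). Hence c = [10, 3, 0, 9, 8].
  Check: interpolating c through the α_i gives m(x) = 6 + 3·x (degree < 2) with m(α_i) = c_i for every i, so c is indeed a codeword.


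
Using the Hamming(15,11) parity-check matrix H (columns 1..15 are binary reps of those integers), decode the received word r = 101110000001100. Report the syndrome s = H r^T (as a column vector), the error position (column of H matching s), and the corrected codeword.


s = (0, 0, 1, 0)^T, error position = 2, corrected codeword c = 111110000001100

Compute s = H r^T mod 2 one row at a time:
  s_1 = 0 + 0 + 0 + 0 + 1 + 1 + 0 + 0 = 2 ≡ 0 (mod 2).
  s_2 = 1 + 1 + 0 + 0 + 1 + 1 + 0 + 0 = 4 ≡ 0 (mod 2).
  s_3 = 0 + 1 + 0 + 0 + 0 + 0 + 0 + 0 = 1 ≡ 1 (mod 2).
  s_4 = 1 + 1 + 1 + 0 + 0 + 0 + 1 + 0 = 4 ≡ 0 (mod 2).
s = (0, 0, 1, 0)^T — this equals column 2 of H (binary 0010), so error is at position 2.
Correct: flip bit 2 of r = 101110000001100 to get c = 111110000001100.


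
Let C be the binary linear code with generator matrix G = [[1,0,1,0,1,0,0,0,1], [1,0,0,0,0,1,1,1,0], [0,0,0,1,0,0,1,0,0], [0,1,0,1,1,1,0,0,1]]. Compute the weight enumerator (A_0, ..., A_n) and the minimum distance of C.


Weight distribution: A_0 = 1, A_2 = 1, A_3 = 1, A_4 = 3, A_5 = 6, A_6 = 3, A_7 = 1. Minimum distance d = 2.

Enumerate all 2^4 = 16 messages m ∈ F_2^4.
For each, compute codeword c = mG in F_2^9, then tally its weight.
  m = 0000 → c = 000000000, weight = 0.
  m = 1000 → c = 101010001, weight = 4.
  m = 0100 → c = 100001110, weight = 4.
  m = 1100 → c = 001011111, weight = 6.
  m = 0010 → c = 000100100, weight = 2.
  m = 1010 → c = 101110101, weight = 6.
  m = 0110 → c = 100101010, weight = 4.
  m = 1110 → c = 001111011, weight = 6.
  m = 0001 → c = 010111001, weight = 5.
  m = 1001 → c = 111101000, weight = 5.
  m = 0101 → c = 110110111, weight = 7.
  m = 1101 → c = 011100110, weight = 5.
  m = 0011 → c = 010011101, weight = 5.
  m = 1011 → c = 111001100, weight = 5.
  m = 0111 → c = 110010011, weight = 5.
  m = 1111 → c = 011000010, weight = 3.
Tally weights:
  weight 0: 1 codewords.
  weight 2: 1 codewords.
  weight 3: 1 codewords.
  weight 4: 3 codewords.
  weight 5: 6 codewords.
  weight 6: 3 codewords.
  weight 7: 1 codewords.
Minimum distance d = smallest w > 0 with A_w > 0 = 2.
Sanity: Σ A_w = 16 = 2^4 = 16 ✓.


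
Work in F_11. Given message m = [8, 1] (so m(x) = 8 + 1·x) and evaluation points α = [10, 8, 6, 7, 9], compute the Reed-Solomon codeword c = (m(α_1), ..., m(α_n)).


c = [7, 5, 3, 4, 6]

Message polynomial: m(x) = 8 + 1·x (mod 11).
For each evaluation point α_i, compute m(α_i) mod 11:
  α_1 = 10: Horner steps 1 → 7, so m(10) = 7.
  α_2 = 8: Horner steps 1 → 5, so m(8) = 5.
  α_3 = 6: Horner steps 1 → 3, so m(6) = 3.
  α_4 = 7: Horner steps 1 → 4, so m(7) = 4.
  α_5 = 9: Horner steps 1 → 6, so m(9) = 6.
Codeword c = [7, 5, 3, 4, 6] ∈ F_11^5.


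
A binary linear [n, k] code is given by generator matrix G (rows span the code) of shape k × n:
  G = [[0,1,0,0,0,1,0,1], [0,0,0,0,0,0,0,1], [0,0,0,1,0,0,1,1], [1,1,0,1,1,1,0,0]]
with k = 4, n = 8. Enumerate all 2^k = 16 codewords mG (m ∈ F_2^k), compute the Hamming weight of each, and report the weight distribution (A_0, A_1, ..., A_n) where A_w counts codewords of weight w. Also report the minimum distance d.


Weight distribution: A_0 = 1, A_1 = 1, A_2 = 2, A_3 = 4, A_4 = 3, A_5 = 3, A_6 = 2. Minimum distance d = 1.

Enumerate all 2^4 = 16 messages m ∈ F_2^4.
For each, compute codeword c = mG in F_2^8, then tally its weight.
  m = 0000 → c = 00000000, weight = 0.
  m = 1000 → c = 01000101, weight = 3.
  m = 0100 → c = 00000001, weight = 1.
  m = 1100 → c = 01000100, weight = 2.
  m = 0010 → c = 00010011, weight = 3.
  m = 1010 → c = 01010110, weight = 4.
  m = 0110 → c = 00010010, weight = 2.
  m = 1110 → c = 01010111, weight = 5.
  m = 0001 → c = 11011100, weight = 5.
  m = 1001 → c = 10011001, weight = 4.
  m = 0101 → c = 11011101, weight = 6.
  m = 1101 → c = 10011000, weight = 3.
  m = 0011 → c = 11001111, weight = 6.
  m = 1011 → c = 10001010, weight = 3.
  m = 0111 → c = 11001110, weight = 5.
  m = 1111 → c = 10001011, weight = 4.
Tally weights:
  weight 0: 1 codewords.
  weight 1: 1 codewords.
  weight 2: 2 codewords.
  weight 3: 4 codewords.
  weight 4: 3 codewords.
  weight 5: 3 codewords.
  weight 6: 2 codewords.
Minimum distance d = smallest w > 0 with A_w > 0 = 1.
Sanity: Σ A_w = 16 = 2^4 = 16 ✓.


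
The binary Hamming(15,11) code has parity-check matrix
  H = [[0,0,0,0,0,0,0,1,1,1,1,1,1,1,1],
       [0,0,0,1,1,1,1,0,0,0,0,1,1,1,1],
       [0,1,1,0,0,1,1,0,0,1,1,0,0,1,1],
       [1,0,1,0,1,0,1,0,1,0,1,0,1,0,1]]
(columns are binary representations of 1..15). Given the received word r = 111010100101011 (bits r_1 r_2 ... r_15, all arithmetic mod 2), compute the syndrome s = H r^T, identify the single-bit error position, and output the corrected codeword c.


s = (0, 1, 0, 1)^T, error position = 5, corrected codeword c = 111000100101011

Compute s = H r^T mod 2 one row at a time:
  s_1 = 0 + 0 + 1 + 0 + 1 + 0 + 1 + 1 = 4 ≡ 0 (mod 2).
  s_2 = 0 + 1 + 0 + 1 + 1 + 0 + 1 + 1 = 5 ≡ 1 (mod 2).
  s_3 = 1 + 1 + 0 + 1 + 1 + 0 + 1 + 1 = 6 ≡ 0 (mod 2).
  s_4 = 1 + 1 + 1 + 1 + 0 + 0 + 0 + 1 = 5 ≡ 1 (mod 2).
s = (0, 1, 0, 1)^T — this equals column 5 of H (binary 0101), so error is at position 5.
Correct: flip bit 5 of r = 111010100101011 to get c = 111000100101011.


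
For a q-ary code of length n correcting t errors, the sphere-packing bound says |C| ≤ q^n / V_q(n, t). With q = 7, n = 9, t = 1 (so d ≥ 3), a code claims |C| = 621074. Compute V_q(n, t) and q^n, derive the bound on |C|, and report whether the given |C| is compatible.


V_q(n, t) = 55, q^n = 40353607, Hamming bound = 733701, |C| = 621074 ≤ bound (satisfied).

Step 1: Compute V_q(n, t) = Σ_{j=0}^1 C(n, j) (q−1)^j.
  j = 0: C(9,0)·(6)^0 = 1·1 = 1.
  j = 1: C(9,1)·(6)^1 = 9·6 = 54.
  V_q(n, t) = 1 + 54 = 55.
Step 2: q^n = 7^9 = 40353607.
Step 3: Hamming bound ⌊q^n / V_q(n,t)⌋ = ⌊40353607/55⌋ = 733701.
Step 4: Compare |C| = 621074 to 733701: satisfied.
The claimed |C| lies below the Hamming bound.


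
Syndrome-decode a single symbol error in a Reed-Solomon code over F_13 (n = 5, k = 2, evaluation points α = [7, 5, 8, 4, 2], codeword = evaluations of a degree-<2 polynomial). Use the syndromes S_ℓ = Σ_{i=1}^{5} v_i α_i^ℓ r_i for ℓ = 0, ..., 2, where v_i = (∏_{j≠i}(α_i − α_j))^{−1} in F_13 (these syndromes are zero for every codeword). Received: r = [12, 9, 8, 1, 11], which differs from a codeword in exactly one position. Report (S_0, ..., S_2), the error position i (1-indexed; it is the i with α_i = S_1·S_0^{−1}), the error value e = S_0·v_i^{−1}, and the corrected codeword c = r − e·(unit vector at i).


S = (2, 3, 11), error at position 3, error magnitude e = 1, c = [12, 9, 7, 1, 11].

Step 1: column multipliers v_i = (∏_{j≠i}(α_i − α_j))^{−1} mod 13.
  i = 1 (α = 7): (7−5)(7−8)(7−4)(7−2) = 2·(−1)·3·5 = −30 ≡ 9, so v_1 = 9^{−1} = 3 (mod 13).
  i = 2 (α = 5): (5−7)(5−8)(5−4)(5−2) = (−2)·(−3)·1·3 = 18 ≡ 5, so v_2 = 5^{−1} = 8 (mod 13).
  i = 3 (α = 8): (8−7)(8−5)(8−4)(8−2) = 1·3·4·6 = 72 ≡ 7, so v_3 = 7^{−1} = 2 (mod 13).
  i = 4 (α = 4): (4−7)(4−5)(4−8)(4−2) = (−3)·(−1)·(−4)·2 = −24 ≡ 2, so v_4 = 2^{−1} = 7 (mod 13).
  i = 5 (α = 2): (2−7)(2−5)(2−8)(2−4) = (−5)·(−3)·(−6)·(−2) = 180 ≡ 11, so v_5 = 11^{−1} = 6 (mod 13).
  v = [3, 8, 2, 7, 6].
Step 2: syndromes of r = [12, 9, 8, 1, 11] (all sums mod 13).
  S_0 = Σ v_i r_i = 3·12 + 8·9 + 2·8 + 7·1 + 6·11 = 197 ≡ 2.
  S_1 = Σ v_i α_i r_i = 3·7·12 + 8·5·9 + 2·8·8 + 7·4·1 + 6·2·11 = 900 ≡ 3.
  α_i^2 mod 13 = [10, 12, 12, 3, 4].
  S_2 = Σ v_i α_i^2 r_i = 3·10·12 + 8·12·9 + 2·12·8 + 7·3·1 + 6·4·11 = 1701 ≡ 11.
  S = (2, 3, 11) ≠ 0, so r is not a codeword (an error is present).
Step 3: locate the error. For a single error e at position i, S_ℓ = v_i·e·α_i^ℓ, so α_err = S_1/S_0.
  S_0^{−1} = 2^{−1} = 7 (mod 13), so α_err = 3·7 = 21 ≡ 8 = α_3. Error position i = 3.
  Consistency check: S_2/S_1 = 11·9 = 99 ≡ 8 = α_err ✓ (single-error assumption holds).
Step 4: error magnitude e = S_0/v_3 = S_0·∏_{j≠3}(α_3 − α_j) = 2·7 = 14 ≡ 1 (mod 13).
Step 5: correct position 3: c_3 = r_3 − e = 8 − 1 ≡ 7 (mod 13). Hence c = [12, 9, 7, 1, 11].
  Check: interpolating c through the α_i gives m(x) = 8 + 8·x (degree < 2) with m(α_i) = c_i for every i, so c is indeed a codeword.


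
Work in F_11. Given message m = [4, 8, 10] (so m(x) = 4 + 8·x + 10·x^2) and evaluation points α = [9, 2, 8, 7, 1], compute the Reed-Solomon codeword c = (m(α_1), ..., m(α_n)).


c = [6, 5, 4, 0, 0]

Message polynomial: m(x) = 4 + 8·x + 10·x^2 (mod 11).
For each evaluation point α_i, compute m(α_i) mod 11:
  α_1 = 9: Horner steps 10 → 10 → 6, so m(9) = 6.
  α_2 = 2: Horner steps 10 → 6 → 5, so m(2) = 5.
  α_3 = 8: Horner steps 10 → 0 → 4, so m(8) = 4.
  α_4 = 7: Horner steps 10 → 1 → 0, so m(7) = 0.
  α_5 = 1: Horner steps 10 → 7 → 0, so m(1) = 0.
Codeword c = [6, 5, 4, 0, 0] ∈ F_11^5.


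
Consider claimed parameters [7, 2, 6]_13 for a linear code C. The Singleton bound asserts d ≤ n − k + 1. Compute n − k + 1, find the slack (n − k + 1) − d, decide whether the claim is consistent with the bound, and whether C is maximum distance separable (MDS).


Singleton RHS = n − k + 1 = 6, slack = 0, bound satisfied, MDS.

Singleton bound: d ≤ n − k + 1.
Here n = 7, k = 2, so n − k + 1 = 6.
Given d = 6, check d ≤ 6: YES.
Slack = (n − k + 1) − d = 0.
The code is MDS (slack = 0).
Description: the claimed parameters are [7, 2, 6]_13; such a code would be MDS (meets Singleton bound).


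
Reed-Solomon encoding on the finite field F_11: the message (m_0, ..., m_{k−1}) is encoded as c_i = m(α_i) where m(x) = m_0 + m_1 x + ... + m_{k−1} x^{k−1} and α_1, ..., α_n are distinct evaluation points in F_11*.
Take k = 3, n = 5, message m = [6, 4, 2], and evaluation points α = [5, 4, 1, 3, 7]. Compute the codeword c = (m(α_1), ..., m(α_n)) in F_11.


c = [10, 10, 1, 3, 0]

Message polynomial: m(x) = 6 + 4·x + 2·x^2 (mod 11).
For each evaluation point α_i, compute m(α_i) mod 11:
  α_1 = 5: Horner steps 2 → 3 → 10, so m(5) = 10.
  α_2 = 4: Horner steps 2 → 1 → 10, so m(4) = 10.
  α_3 = 1: Horner steps 2 → 6 → 1, so m(1) = 1.
  α_4 = 3: Horner steps 2 → 10 → 3, so m(3) = 3.
  α_5 = 7: Horner steps 2 → 7 → 0, so m(7) = 0.
Codeword c = [10, 10, 1, 3, 0] ∈ F_11^5.


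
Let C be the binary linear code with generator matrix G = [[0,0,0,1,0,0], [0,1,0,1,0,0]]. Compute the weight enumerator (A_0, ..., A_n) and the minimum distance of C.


Weight distribution: A_0 = 1, A_1 = 2, A_2 = 1. Minimum distance d = 1.

Enumerate all 2^2 = 4 messages m ∈ F_2^2.
For each, compute codeword c = mG in F_2^6, then tally its weight.
  m = 00 → c = 000000, weight = 0.
  m = 10 → c = 000100, weight = 1.
  m = 01 → c = 010100, weight = 2.
  m = 11 → c = 010000, weight = 1.
Tally weights:
  weight 0: 1 codewords.
  weight 1: 2 codewords.
  weight 2: 1 codewords.
Minimum distance d = smallest w > 0 with A_w > 0 = 1.
Sanity: Σ A_w = 4 = 2^2 = 4 ✓.


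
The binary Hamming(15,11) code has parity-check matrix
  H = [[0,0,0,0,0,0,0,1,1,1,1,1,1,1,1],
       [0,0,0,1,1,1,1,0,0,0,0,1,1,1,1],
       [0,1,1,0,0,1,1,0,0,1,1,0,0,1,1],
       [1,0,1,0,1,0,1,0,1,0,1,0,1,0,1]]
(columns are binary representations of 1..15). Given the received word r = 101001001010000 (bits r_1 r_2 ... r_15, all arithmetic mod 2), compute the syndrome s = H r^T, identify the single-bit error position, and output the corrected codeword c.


s = (0, 1, 1, 0)^T, error position = 6, corrected codeword c = 101000001010000

Compute s = H r^T mod 2 one row at a time:
  s_1 = 0 + 1 + 0 + 1 + 0 + 0 + 0 + 0 = 2 ≡ 0 (mod 2).
  s_2 = 0 + 0 + 1 + 0 + 0 + 0 + 0 + 0 = 1 ≡ 1 (mod 2).
  s_3 = 0 + 1 + 1 + 0 + 0 + 1 + 0 + 0 = 3 ≡ 1 (mod 2).
  s_4 = 1 + 1 + 0 + 0 + 1 + 1 + 0 + 0 = 4 ≡ 0 (mod 2).
s = (0, 1, 1, 0)^T — this equals column 6 of H (binary 0110), so error is at position 6.
Correct: flip bit 6 of r = 101001001010000 to get c = 101000001010000.


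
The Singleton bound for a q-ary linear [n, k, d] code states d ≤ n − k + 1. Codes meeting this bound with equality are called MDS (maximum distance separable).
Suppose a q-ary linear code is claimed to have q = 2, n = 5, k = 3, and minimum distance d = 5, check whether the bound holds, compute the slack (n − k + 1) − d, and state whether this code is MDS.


Singleton RHS = n − k + 1 = 3, slack = -2, bound violated (no such code; not MDS).

Singleton bound: d ≤ n − k + 1.
Here n = 5, k = 3, so n − k + 1 = 3.
Given d = 5, check d ≤ 3: NO.
Slack = (n − k + 1) − d = -2.
The slack is negative: d = 5 exceeds n − k + 1 = 3 by 2, so the Singleton bound is violated and no linear [5, 3, 5]_2 code can exist. In particular it is not MDS (MDS requires d = n − k + 1 exactly).
Description: the claimed parameters are [5, 3, 5]_2; such a code would be impossible (violates the Singleton bound).


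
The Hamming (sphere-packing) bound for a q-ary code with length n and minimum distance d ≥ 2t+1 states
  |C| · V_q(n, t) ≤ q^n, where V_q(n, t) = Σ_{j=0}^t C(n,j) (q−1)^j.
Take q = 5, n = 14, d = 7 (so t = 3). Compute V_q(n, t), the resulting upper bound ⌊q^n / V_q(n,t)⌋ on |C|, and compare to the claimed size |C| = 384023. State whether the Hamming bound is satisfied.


V_q(n, t) = 24809, q^n = 6103515625, Hamming bound = 246020, |C| = 384023 > bound (violated).

Step 1: Compute V_q(n, t) = Σ_{j=0}^3 C(n, j) (q−1)^j.
  j = 0: C(14,0)·(4)^0 = 1·1 = 1.
  j = 1: C(14,1)·(4)^1 = 14·4 = 56.
  j = 2: C(14,2)·(4)^2 = 91·16 = 1456.
  j = 3: C(14,3)·(4)^3 = 364·64 = 23296.
  V_q(n, t) = 1 + 56 + 1456 + 23296 = 24809.
Step 2: q^n = 5^14 = 6103515625.
Step 3: Hamming bound ⌊q^n / V_q(n,t)⌋ = ⌊6103515625/24809⌋ = 246020.
Step 4: Compare |C| = 384023 to 246020: violated.
The claimed |C| lies above the Hamming bound, so no 5-ary code of length 14 with d ≥ 7 can have 384023 codewords.


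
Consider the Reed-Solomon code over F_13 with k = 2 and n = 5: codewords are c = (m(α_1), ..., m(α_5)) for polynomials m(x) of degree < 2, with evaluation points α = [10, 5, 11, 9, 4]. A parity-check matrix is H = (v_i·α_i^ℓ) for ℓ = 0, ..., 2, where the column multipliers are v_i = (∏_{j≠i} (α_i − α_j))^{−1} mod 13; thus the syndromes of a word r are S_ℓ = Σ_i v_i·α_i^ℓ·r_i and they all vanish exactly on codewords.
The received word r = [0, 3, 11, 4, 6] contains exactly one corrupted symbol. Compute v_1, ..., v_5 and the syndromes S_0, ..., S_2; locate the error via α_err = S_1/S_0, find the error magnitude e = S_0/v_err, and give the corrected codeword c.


S = (10, 9, 12), error at position 1, error magnitude e = 12, c = [1, 3, 11, 4, 6].

Step 1: column multipliers v_i = (∏_{j≠i}(α_i − α_j))^{−1} mod 13.
  i = 1 (α = 10): (10−5)(10−11)(10−9)(10−4) = 5·(−1)·1·6 = −30 ≡ 9, so v_1 = 9^{−1} = 3 (mod 13).
  i = 2 (α = 5): (5−10)(5−11)(5−9)(5−4) = (−5)·(−6)·(−4)·1 = −120 ≡ 10, so v_2 = 10^{−1} = 4 (mod 13).
  i = 3 (α = 11): (11−10)(11−5)(11−9)(11−4) = 1·6·2·7 = 84 ≡ 6, so v_3 = 6^{−1} = 11 (mod 13).
  i = 4 (α = 9): (9−10)(9−5)(9−11)(9−4) = (−1)·4·(−2)·5 = 40 ≡ 1, so v_4 = 1^{−1} = 1 (mod 13).
  i = 5 (α = 4): (4−10)(4−5)(4−11)(4−9) = (−6)·(−1)·(−7)·(−5) = 210 ≡ 2, so v_5 = 2^{−1} = 7 (mod 13).
  v = [3, 4, 11, 1, 7].
Step 2: syndromes of r = [0, 3, 11, 4, 6] (all sums mod 13).
  S_0 = Σ v_i r_i = 3·0 + 4·3 + 11·11 + 1·4 + 7·6 = 179 ≡ 10.
  S_1 = Σ v_i α_i r_i = 3·10·0 + 4·5·3 + 11·11·11 + 1·9·4 + 7·4·6 = 1595 ≡ 9.
  α_i^2 mod 13 = [9, 12, 4, 3, 3].
  S_2 = Σ v_i α_i^2 r_i = 3·9·0 + 4·12·3 + 11·4·11 + 1·3·4 + 7·3·6 = 766 ≡ 12.
  S = (10, 9, 12) ≠ 0, so r is not a codeword (an error is present).
Step 3: locate the error. For a single error e at position i, S_ℓ = v_i·e·α_i^ℓ, so α_err = S_1/S_0.
  S_0^{−1} = 10^{−1} = 4 (mod 13), so α_err = 9·4 = 36 ≡ 10 = α_1. Error position i = 1.
  Consistency check: S_2/S_1 = 12·3 = 36 ≡ 10 = α_err ✓ (single-error assumption holds).
Step 4: error magnitude e = S_0/v_1 = S_0·∏_{j≠1}(α_1 − α_j) = 10·9 = 90 ≡ 12 (mod 13).
Step 5: correct position 1: c_1 = r_1 − e = 0 − 12 ≡ 1 (mod 13). Hence c = [1, 3, 11, 4, 6].
  Check: interpolating c through the α_i gives m(x) = 5 + 10·x (degree < 2) with m(α_i) = c_i for every i, so c is indeed a codeword.


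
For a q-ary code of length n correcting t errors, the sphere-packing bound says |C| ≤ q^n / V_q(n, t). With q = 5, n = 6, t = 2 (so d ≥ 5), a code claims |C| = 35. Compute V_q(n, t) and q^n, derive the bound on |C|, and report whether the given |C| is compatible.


V_q(n, t) = 265, q^n = 15625, Hamming bound = 58, |C| = 35 ≤ bound (satisfied).

Step 1: Compute V_q(n, t) = Σ_{j=0}^2 C(n, j) (q−1)^j.
  j = 0: C(6,0)·(4)^0 = 1·1 = 1.
  j = 1: C(6,1)·(4)^1 = 6·4 = 24.
  j = 2: C(6,2)·(4)^2 = 15·16 = 240.
  V_q(n, t) = 1 + 24 + 240 = 265.
Step 2: q^n = 5^6 = 15625.
Step 3: Hamming bound ⌊q^n / V_q(n,t)⌋ = ⌊15625/265⌋ = 58.
Step 4: Compare |C| = 35 to 58: satisfied.
The claimed |C| lies below the Hamming bound.


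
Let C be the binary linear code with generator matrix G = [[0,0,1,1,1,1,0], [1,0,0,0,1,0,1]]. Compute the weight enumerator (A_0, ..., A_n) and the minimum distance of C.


Weight distribution: A_0 = 1, A_3 = 1, A_4 = 1, A_5 = 1. Minimum distance d = 3.

Enumerate all 2^2 = 4 messages m ∈ F_2^2.
For each, compute codeword c = mG in F_2^7, then tally its weight.
  m = 00 → c = 0000000, weight = 0.
  m = 10 → c = 0011110, weight = 4.
  m = 01 → c = 1000101, weight = 3.
  m = 11 → c = 1011011, weight = 5.
Tally weights:
  weight 0: 1 codewords.
  weight 3: 1 codewords.
  weight 4: 1 codewords.
  weight 5: 1 codewords.
Minimum distance d = smallest w > 0 with A_w > 0 = 3.
Sanity: Σ A_w = 4 = 2^2 = 4 ✓.


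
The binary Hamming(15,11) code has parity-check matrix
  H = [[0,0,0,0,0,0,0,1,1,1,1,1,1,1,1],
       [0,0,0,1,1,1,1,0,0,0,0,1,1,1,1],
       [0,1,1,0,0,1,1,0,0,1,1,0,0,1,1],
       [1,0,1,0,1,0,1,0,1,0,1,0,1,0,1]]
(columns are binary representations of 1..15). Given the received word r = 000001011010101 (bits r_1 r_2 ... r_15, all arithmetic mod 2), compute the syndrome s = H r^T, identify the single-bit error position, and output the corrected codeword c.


s = (1, 1, 1, 0)^T, error position = 14, corrected codeword c = 000001011010111

Compute s = H r^T mod 2 one row at a time:
  s_1 = 1 + 1 + 0 + 1 + 0 + 1 + 0 + 1 = 5 ≡ 1 (mod 2).
  s_2 = 0 + 0 + 1 + 0 + 0 + 1 + 0 + 1 = 3 ≡ 1 (mod 2).
  s_3 = 0 + 0 + 1 + 0 + 0 + 1 + 0 + 1 = 3 ≡ 1 (mod 2).
  s_4 = 0 + 0 + 0 + 0 + 1 + 1 + 1 + 1 = 4 ≡ 0 (mod 2).
s = (1, 1, 1, 0)^T — this equals column 14 of H (binary 1110), so error is at position 14.
Correct: flip bit 14 of r = 000001011010101 to get c = 000001011010111.


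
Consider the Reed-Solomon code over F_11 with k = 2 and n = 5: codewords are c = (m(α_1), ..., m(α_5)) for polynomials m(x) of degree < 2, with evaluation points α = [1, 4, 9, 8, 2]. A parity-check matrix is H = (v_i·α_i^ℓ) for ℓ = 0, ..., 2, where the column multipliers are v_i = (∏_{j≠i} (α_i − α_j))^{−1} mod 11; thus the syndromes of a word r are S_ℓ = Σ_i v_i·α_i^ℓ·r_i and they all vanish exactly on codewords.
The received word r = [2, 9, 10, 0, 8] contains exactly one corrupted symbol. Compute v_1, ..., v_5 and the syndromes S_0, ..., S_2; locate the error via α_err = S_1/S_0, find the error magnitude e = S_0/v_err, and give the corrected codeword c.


S = (3, 5, 1), error at position 3, error magnitude e = 4, c = [2, 9, 6, 0, 8].

Step 1: column multipliers v_i = (∏_{j≠i}(α_i − α_j))^{−1} mod 11.
  i = 1 (α = 1): (1−4)(1−9)(1−8)(1−2) = (−3)·(−8)·(−7)·(−1) = 168 ≡ 3, so v_1 = 3^{−1} = 4 (mod 11).
  i = 2 (α = 4): (4−1)(4−9)(4−8)(4−2) = 3·(−5)·(−4)·2 = 120 ≡ 10, so v_2 = 10^{−1} = 10 (mod 11).
  i = 3 (α = 9): (9−1)(9−4)(9−8)(9−2) = 8·5·1·7 = 280 ≡ 5, so v_3 = 5^{−1} = 9 (mod 11).
  i = 4 (α = 8): (8−1)(8−4)(8−9)(8−2) = 7·4·(−1)·6 = −168 ≡ 8, so v_4 = 8^{−1} = 7 (mod 11).
  i = 5 (α = 2): (2−1)(2−4)(2−9)(2−8) = 1·(−2)·(−7)·(−6) = −84 ≡ 4, so v_5 = 4^{−1} = 3 (mod 11).
  v = [4, 10, 9, 7, 3].
Step 2: syndromes of r = [2, 9, 10, 0, 8] (all sums mod 11).
  S_0 = Σ v_i r_i = 4·2 + 10·9 + 9·10 + 7·0 + 3·8 = 212 ≡ 3.
  S_1 = Σ v_i α_i r_i = 4·1·2 + 10·4·9 + 9·9·10 + 7·8·0 + 3·2·8 = 1226 ≡ 5.
  α_i^2 mod 11 = [1, 5, 4, 9, 4].
  S_2 = Σ v_i α_i^2 r_i = 4·1·2 + 10·5·9 + 9·4·10 + 7·9·0 + 3·4·8 = 914 ≡ 1.
  S = (3, 5, 1) ≠ 0, so r is not a codeword (an error is present).
Step 3: locate the error. For a single error e at position i, S_ℓ = v_i·e·α_i^ℓ, so α_err = S_1/S_0.
  S_0^{−1} = 3^{−1} = 4 (mod 11), so α_err = 5·4 = 20 ≡ 9 = α_3. Error position i = 3.
  Consistency check: S_2/S_1 = 1·9 = 9 ≡ 9 = α_err ✓ (single-error assumption holds).
Step 4: error magnitude e = S_0/v_3 = S_0·∏_{j≠3}(α_3 − α_j) = 3·5 = 15 ≡ 4 (mod 11).
Step 5: correct position 3: c_3 = r_3 − e = 10 − 4 ≡ 6 (mod 11). Hence c = [2, 9, 6, 0, 8].
  Check: interpolating c through the α_i gives m(x) = 7 + 6·x (degree < 2) with m(α_i) = c_i for every i, so c is indeed a codeword.


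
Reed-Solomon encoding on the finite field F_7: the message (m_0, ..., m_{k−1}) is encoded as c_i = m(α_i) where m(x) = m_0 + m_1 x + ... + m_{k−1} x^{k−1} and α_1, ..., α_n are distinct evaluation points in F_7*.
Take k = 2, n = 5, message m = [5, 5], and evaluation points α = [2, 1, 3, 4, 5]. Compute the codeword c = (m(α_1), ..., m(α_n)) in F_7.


c = [1, 3, 6, 4, 2]

Message polynomial: m(x) = 5 + 5·x (mod 7).
For each evaluation point α_i, compute m(α_i) mod 7:
  α_1 = 2: Horner steps 5 → 1, so m(2) = 1.
  α_2 = 1: Horner steps 5 → 3, so m(1) = 3.
  α_3 = 3: Horner steps 5 → 6, so m(3) = 6.
  α_4 = 4: Horner steps 5 → 4, so m(4) = 4.
  α_5 = 5: Horner steps 5 → 2, so m(5) = 2.
Codeword c = [1, 3, 6, 4, 2] ∈ F_7^5.


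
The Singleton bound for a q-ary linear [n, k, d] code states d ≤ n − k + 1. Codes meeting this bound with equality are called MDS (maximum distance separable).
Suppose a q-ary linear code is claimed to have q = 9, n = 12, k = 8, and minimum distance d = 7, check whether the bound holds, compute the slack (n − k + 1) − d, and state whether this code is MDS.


Singleton RHS = n − k + 1 = 5, slack = -2, bound violated (no such code; not MDS).

Singleton bound: d ≤ n − k + 1.
Here n = 12, k = 8, so n − k + 1 = 5.
Given d = 7, check d ≤ 5: NO.
Slack = (n − k + 1) − d = -2.
The slack is negative: d = 7 exceeds n − k + 1 = 5 by 2, so the Singleton bound is violated and no linear [12, 8, 7]_9 code can exist. In particular it is not MDS (MDS requires d = n − k + 1 exactly).
Description: the claimed parameters are [12, 8, 7]_9; such a code would be impossible (violates the Singleton bound).
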